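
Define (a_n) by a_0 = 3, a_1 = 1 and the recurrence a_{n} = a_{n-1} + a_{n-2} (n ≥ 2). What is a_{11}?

254

The ordinary generating function has denominator 1 - x - x^2.
Iterating the recurrence: a_0,…,a_{11} = 3, 1, 4, 5, 9, 14, 23, 37, 60, 97, 157, 254.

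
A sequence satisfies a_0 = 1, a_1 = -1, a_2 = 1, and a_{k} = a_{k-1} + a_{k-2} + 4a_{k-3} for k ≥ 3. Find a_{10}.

The ordinary generating function has denominator 1 - t - t^2 - 4t^3.
Iterating the recurrence: a_0,…,a_{10} = 1, -1, 1, 4, 1, 9, 26, 39, 101, 244, 501.

501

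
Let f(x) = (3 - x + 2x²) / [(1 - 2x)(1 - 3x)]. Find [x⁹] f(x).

The denominator gives the recurrence a_n = 5a_(n−1) − 6a_(n−2) for n ≥ 3; the numerator fixes a_0 = 3, a_1 = 14, a_2 = 54.
Iterating: 3, 14, 54, 186, 606, 1914, 5934, 18186, 55326, 167514, so a_9 = 167514.

167514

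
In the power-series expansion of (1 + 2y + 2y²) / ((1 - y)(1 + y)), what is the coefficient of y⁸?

The denominator gives the recurrence a_n = a_(n−2) for n ≥ 3; the numerator fixes a_0 = 1, a_1 = 2, a_2 = 3.
Iterating: 1, 2, 3, 2, 3, 2, 3, 2, 3, so a_8 = 3.

3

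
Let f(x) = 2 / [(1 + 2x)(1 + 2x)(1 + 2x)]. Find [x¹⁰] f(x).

135168

The denominator gives the recurrence a_n = −6a_(n−1) − 12a_(n−2) − 8a_(n−3) for n ≥ 3; the numerator fixes a_0 = 2, a_1 = -12, a_2 = 48.
Iterating: 2, -12, 48, -160, 480, -1344, 3584, -9216, 23040, -56320, 135168, so a_10 = 135168.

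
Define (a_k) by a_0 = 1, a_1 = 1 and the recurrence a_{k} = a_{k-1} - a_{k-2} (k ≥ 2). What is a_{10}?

The ordinary generating function has denominator 1 - q + q^2.
Iterating the recurrence: a_0,…,a_{10} = 1, 1, 0, -1, -1, 0, 1, 1, 0, -1, -1.

-1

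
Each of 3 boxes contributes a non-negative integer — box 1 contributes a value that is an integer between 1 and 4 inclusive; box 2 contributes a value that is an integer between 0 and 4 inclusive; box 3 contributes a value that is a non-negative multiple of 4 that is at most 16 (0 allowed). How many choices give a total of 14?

5

The generating function for the choices is (q + q^2 + q^3 + q^4)·(1 + q + q^2 + q^3 + q^4)·(1 + q^4 + q^8 + q^12 + q^16); the count is [q^14].
(q + q^2 + q^3 + q^4) has coefficients 0,1,1,1,1 for degrees 0…4.
(1 + q + q^2 + q^3 + q^4) has coefficients 1,1,1,1,1,0,0,0,0,0,0,0,0,0,0 for degrees 0…14.
Finally multiplying by (1 + q^4 + q^8 + q^12 + q^16), the product of all factors after the first has coefficients 1,1,1,1,2,1,1,1,2,1,1,1,2,1,1 for degrees 0…14.
[q^14] = 1·1 + 1·2 + 1·1 + 1·1 = 5.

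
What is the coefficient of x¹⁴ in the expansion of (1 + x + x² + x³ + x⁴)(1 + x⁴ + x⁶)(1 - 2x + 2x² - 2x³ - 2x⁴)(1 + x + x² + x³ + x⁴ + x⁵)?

-28

(1 + x + x² + x³ + x⁴) has coefficients 1,1,1,1,1 for degrees 0…4.
(1 + x⁴ + x⁶) has coefficients 1,0,0,0,1,0,1,0,0,0,0,0,0,0,0 for degrees 0…14.
Multiplying by (1 - 2x + 2x² - 2x³ - 2x⁴) gives running coefficients 1,-2,2,-2,-1,-2,3,-4,0,-2,-2,0,0,0,0 for degrees 0…14.
Finally multiplying by (1 + x + x² + x³ + x⁴ + x⁵), the product of all factors after the first has coefficients 1,-1,1,-1,-2,-4,-2,-4,-6,-6,-7,-5,-8,-4,-4 for degrees 0…14.
[x¹⁴] = 1·(-4) + 1·(-4) + 1·(-8) + 1·(-5) + 1·(-7) = -28.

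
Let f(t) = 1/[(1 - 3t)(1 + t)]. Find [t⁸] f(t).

The denominator gives the recurrence a_n = 2a_(n−1) + 3a_(n−2) for n ≥ 2; the numerator fixes a_0 = 1, a_1 = 2.
Iterating: 1, 2, 7, 20, 61, 182, 547, 1640, 4921, so a_8 = 4921.

4921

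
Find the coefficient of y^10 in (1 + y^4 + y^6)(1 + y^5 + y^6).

(1 + y^4 + y^6) has coefficients 1,0,0,0,1,0,1 for degrees 0…6.
(1 + y^5 + y^6) has coefficients 1,0,0,0,0,1,1,0,0,0,0 for degrees 0…10.
[y^10] = 1·0 + 1·1 + 1·0 = 1.

1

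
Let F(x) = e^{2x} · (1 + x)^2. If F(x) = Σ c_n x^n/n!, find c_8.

The EGF product rule gives c_8 = Σ_{k_1+k_2=8} C(8; k_1,k_2) · ∏ g_i(k_i), where e^{2x} gives (2)^k; (1+x)^2 gives the falling factorial (2)_k.
g_1(k) for k = 0…8: 1, 2, 4, 8, 16, 32, 64, 128, 256.
g_2(k) for k = 0…8: 1, 2, 2, 0, 0, 0, 0, 0, 0.
c_8 = Σ_k C(8,k)·g_1(k)·g_2(8−k) = 28·64·2 + 8·128·2 + 1·256·1 = 3584 + 2048 + 256 = 5888.

5888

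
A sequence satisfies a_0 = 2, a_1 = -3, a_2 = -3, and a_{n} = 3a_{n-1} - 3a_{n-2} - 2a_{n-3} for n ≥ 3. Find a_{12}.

-6664

The ordinary generating function has denominator 1 - 3x + 3x^2 + 2x^3.
Iterating the recurrence: a_0,…,a_{12} = 2, -3, -3, -4, 3, 27, 80, 153, 165, -124, -1173, -3477, -6664.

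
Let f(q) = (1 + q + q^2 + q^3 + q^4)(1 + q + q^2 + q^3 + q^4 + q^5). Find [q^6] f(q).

(1 + q + q^2 + q^3 + q^4) has coefficients 1,1,1,1,1 for degrees 0…4.
(1 + q + q^2 + q^3 + q^4 + q^5) has coefficients 1,1,1,1,1,1,0 for degrees 0…6.
[q^6] = 1·0 + 1·1 + 1·1 + 1·1 + 1·1 = 4.

4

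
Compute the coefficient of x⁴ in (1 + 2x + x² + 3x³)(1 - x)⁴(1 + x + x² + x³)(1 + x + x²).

(1 + 2x + x² + 3x³) has coefficients 1,2,1,3 for degrees 0…3.
(1 - x)⁴ has coefficients 1,-4,6,-4,1 for degrees 0…4.
Multiplying by (1 + x + x² + x³) gives running coefficients 1,-3,3,-1,-1 for degrees 0…4.
Finally multiplying by (1 + x + x²), the product of all factors after the first has coefficients 1,-2,1,-1,1 for degrees 0…4.
[x⁴] = 1·1 + 2·(-1) + 1·1 + 3·(-2) = -6.

-6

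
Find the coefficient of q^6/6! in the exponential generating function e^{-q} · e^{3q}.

64

The EGF product rule gives c_6 = Σ_{k_1+k_2=6} C(6; k_1,k_2) · ∏ g_i(k_i), where e^{-q} gives (-1)^k; e^{3q} gives (3)^k.
g_1(k) for k = 0…6: 1, -1, 1, -1, 1, -1, 1.
g_2(k) for k = 0…6: 1, 3, 9, 27, 81, 243, 729.
c_6 = Σ_k C(6,k)·g_1(k)·g_2(6−k) = 1·1·729 + 6·(-1)·243 + 15·1·81 + 20·(-1)·27 + 15·1·9 + 6·(-1)·3 + 1·1·1 = 729 − 1458 + 1215 − 540 + 135 − 18 + 1 = 64.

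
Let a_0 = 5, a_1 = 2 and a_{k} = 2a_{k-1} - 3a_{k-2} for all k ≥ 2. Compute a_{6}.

The ordinary generating function has denominator 1 - 2y + 3y^2.
Iterating the recurrence: a_0,…,a_{6} = 5, 2, -11, -28, -23, 38, 145.

145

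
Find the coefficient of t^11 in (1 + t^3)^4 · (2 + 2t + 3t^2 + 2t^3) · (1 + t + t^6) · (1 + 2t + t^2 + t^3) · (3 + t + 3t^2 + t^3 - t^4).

1315

(1 + t^3)^4 has coefficients 1,0,0,4,0,0,6,0,0,4,0,0 for degrees 0…11.
(2 + 2t + 3t^2 + 2t^3) has coefficients 2,2,3,2,0,0,0,0,0,0,0,0 for degrees 0…11.
Multiplying by (1 + t + t^6) gives running coefficients 2,4,5,5,2,0,2,2,3,2,0,0 for degrees 0…11.
Multiplying by (1 + 2t + t^2 + t^3) gives running coefficients 2,8,15,21,21,14,9,8,9,12,9,5 for degrees 0…11.
Finally multiplying by (3 + t + 3t^2 + t^3 - t^4), the product of all factors after the first has coefficients 6,26,59,104,135,133,110,75,55,64,65,61 for degrees 0…11.
[t^11] = 1·61 + 4·55 + 6·133 + 4·59 = 1315.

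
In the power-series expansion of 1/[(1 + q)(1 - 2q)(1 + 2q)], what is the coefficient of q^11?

Partial fractions give a closed form: a_n = (-1/3)·(-1)^n + (1/3)·2^n + (1)·(-2)^n.
At n = 11: a_11 = -1365.

-1365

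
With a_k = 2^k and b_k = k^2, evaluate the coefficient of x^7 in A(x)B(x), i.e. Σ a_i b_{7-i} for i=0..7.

685

The convolution is the x^7 coefficient of A(x)B(x).
Σ = 1·49 + 2·36 + 4·25 + 8·16 + 16·9 + 32·4 + 64·1 + 128·0 = 685.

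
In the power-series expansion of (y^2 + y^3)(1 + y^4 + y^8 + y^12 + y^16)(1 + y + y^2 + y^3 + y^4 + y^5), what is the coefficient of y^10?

(y^2 + y^3) has coefficients 0,0,1,1 for degrees 0…3.
(1 + y^4 + y^8 + y^12 + y^16) has coefficients 1,0,0,0,1,0,0,0,1,0,0 for degrees 0…10.
Finally multiplying by (1 + y + y^2 + y^3 + y^4 + y^5), the product of all factors after the first has coefficients 1,1,1,1,2,2,1,1,2,2,1 for degrees 0…10.
[y^10] = 1·2 + 1·1 = 3.

3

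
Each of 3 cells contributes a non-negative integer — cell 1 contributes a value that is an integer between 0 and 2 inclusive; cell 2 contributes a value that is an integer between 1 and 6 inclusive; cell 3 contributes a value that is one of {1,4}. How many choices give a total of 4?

3

The generating function for the choices is (1 + t + t²)·(t + t² + t³ + t⁴ + t⁵ + t⁶)·(t + t⁴); the count is [t⁴].
(1 + t + t²) has coefficients 1,1,1 for degrees 0…2.
(t + t² + t³ + t⁴ + t⁵ + t⁶) has coefficients 0,1,1,1,1 for degrees 0…4.
Finally multiplying by (t + t⁴), the product of all factors after the first has coefficients 0,0,1,1,1 for degrees 0…4.
[t⁴] = 1·1 + 1·1 + 1·1 = 3.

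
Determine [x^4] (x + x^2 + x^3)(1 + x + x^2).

2

(x + x^2 + x^3) has coefficients 0,1,1,1 for degrees 0…3.
(1 + x + x^2) has coefficients 1,1,1,0,0 for degrees 0…4.
[x^4] = 1·0 + 1·1 + 1·1 = 2.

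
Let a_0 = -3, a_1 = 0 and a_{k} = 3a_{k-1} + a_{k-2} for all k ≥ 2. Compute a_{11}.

The ordinary generating function has denominator 1 - 3y - y^2.
Iterating the recurrence: a_0,…,a_{11} = -3, 0, -3, -9, -30, -99, -327, -1080, -3567, -11781, -38910, -128511.

-128511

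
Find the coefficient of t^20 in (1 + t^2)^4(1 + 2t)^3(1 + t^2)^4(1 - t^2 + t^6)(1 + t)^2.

(1 + t^2)^4 has coefficients 1,0,4,0,6,0,4,0,1 for degrees 0…8.
(1 + 2t)^3 has coefficients 1,6,12,8,0,0,0,0,0,0,0,0,0,0,0,0,0,0,0,0,0 for degrees 0…20.
Multiplying by (1 + t^2)^4 gives running coefficients 1,6,16,32,54,68,76,72,49,38,12,8,0,0,0,0,0,0,0,0,0 for degrees 0…20.
Multiplying by (1 - t^2 + t^6) gives running coefficients 1,6,15,26,38,36,23,10,-11,-2,17,38,64,64,49,38,12,8,0,0,0 for degrees 0…20.
Finally multiplying by (1 + t)^2, the product of all factors after the first has coefficients 1,8,28,62,105,138,133,92,32,-14,2,70,157,230,241,200,137,70,28,8,0 for degrees 0…20.
[t^20] = 1·0 + 4·28 + 6·137 + 4·241 + 1·157 = 2055.

2055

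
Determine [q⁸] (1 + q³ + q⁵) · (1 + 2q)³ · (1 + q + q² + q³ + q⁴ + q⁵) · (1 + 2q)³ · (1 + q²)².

(1 + q³ + q⁵) has coefficients 1,0,0,1,0,1 for degrees 0…5.
(1 + 2q)³ has coefficients 1,6,12,8,0,0,0,0,0 for degrees 0…8.
Multiplying by (1 + q + q² + q³ + q⁴ + q⁵) gives running coefficients 1,7,19,27,27,27,26,20,8 for degrees 0…8.
Multiplying by (1 + 2q)³ gives running coefficients 1,13,73,233,473,665,728,716,656 for degrees 0…8.
Finally multiplying by (1 + q²)², the product of all factors after the first has coefficients 1,13,75,259,620,1144,1747,2279,2585 for degrees 0…8.
[q⁸] = 1·2585 + 1·1144 + 1·259 = 3988.

3988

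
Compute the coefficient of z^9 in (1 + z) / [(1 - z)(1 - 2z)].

1534

Partial fractions give a closed form: a_n = (-2)·1^n + (3)·2^n.
At n = 9: a_9 = 1534.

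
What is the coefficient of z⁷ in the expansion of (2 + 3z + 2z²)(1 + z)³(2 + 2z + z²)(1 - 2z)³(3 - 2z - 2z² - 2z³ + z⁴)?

-869

(2 + 3z + 2z²) has coefficients 2,3,2 for degrees 0…2.
(1 + z)³ has coefficients 1,3,3,1,0,0,0,0 for degrees 0…7.
Multiplying by (2 + 2z + z²) gives running coefficients 2,8,13,11,5,1,0,0 for degrees 0…7.
Multiplying by (1 - 2z)³ gives running coefficients 2,-4,-11,13,31,-1,-34,-28 for degrees 0…7.
Finally multiplying by (3 - 2z - 2z² - 2z³ + z⁴), the product of all factors after the first has coefficients 6,-16,-29,65,99,-73,-199,-63 for degrees 0…7.
[z⁷] = 2·(-63) + 3·(-199) + 2·(-73) = -869.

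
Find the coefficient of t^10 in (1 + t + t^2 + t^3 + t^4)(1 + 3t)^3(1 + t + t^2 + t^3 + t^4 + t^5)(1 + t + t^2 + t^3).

(1 + t + t^2 + t^3 + t^4) has coefficients 1,1,1,1,1 for degrees 0…4.
(1 + 3t)^3 has coefficients 1,9,27,27,0,0,0,0,0,0,0 for degrees 0…10.
Multiplying by (1 + t + t^2 + t^3 + t^4 + t^5) gives running coefficients 1,10,37,64,64,64,63,54,27,0,0 for degrees 0…10.
Finally multiplying by (1 + t + t^2 + t^3), the product of all factors after the first has coefficients 1,11,48,112,175,229,255,245,208,144,81 for degrees 0…10.
[t^10] = 1·81 + 1·144 + 1·208 + 1·245 + 1·255 = 933.

933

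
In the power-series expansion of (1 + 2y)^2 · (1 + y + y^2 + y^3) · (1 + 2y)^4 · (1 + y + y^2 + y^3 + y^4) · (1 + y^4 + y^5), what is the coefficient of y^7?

(1 + 2y)^2 has coefficients 1,4,4 for degrees 0…2.
(1 + y + y^2 + y^3) has coefficients 1,1,1,1,0,0,0,0 for degrees 0…7.
Multiplying by (1 + 2y)^4 gives running coefficients 1,9,33,65,80,72,48,16 for degrees 0…7.
Multiplying by (1 + y + y^2 + y^3 + y^4) gives running coefficients 1,10,43,108,188,259,298,281 for degrees 0…7.
Finally multiplying by (1 + y^4 + y^5), the product of all factors after the first has coefficients 1,10,43,108,189,270,351,432 for degrees 0…7.
[y^7] = 1·432 + 4·351 + 4·270 = 2916.

2916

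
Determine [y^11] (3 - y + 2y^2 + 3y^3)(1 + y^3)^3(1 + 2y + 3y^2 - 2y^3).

(3 - y + 2y^2 + 3y^3) has coefficients 3,-1,2,3 for degrees 0…3.
(1 + y^3)^3 has coefficients 1,0,0,3,0,0,3,0,0,1,0,0 for degrees 0…11.
Finally multiplying by (1 + 2y + 3y^2 - 2y^3), the product of all factors after the first has coefficients 1,2,3,1,6,9,-3,6,9,-5,2,3 for degrees 0…11.
[y^11] = 3·3 − 1·2 + 2·(-5) + 3·9 = 24.

24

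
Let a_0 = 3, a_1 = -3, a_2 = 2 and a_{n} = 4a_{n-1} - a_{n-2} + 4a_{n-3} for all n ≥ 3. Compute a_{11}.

1233623

The ordinary generating function has denominator 1 - 4x + x^2 - 4x^3.
Iterating the recurrence: a_0,…,a_{11} = 3, -3, 2, 23, 78, 297, 1202, 4823, 19278, 77097, 308402, 1233623.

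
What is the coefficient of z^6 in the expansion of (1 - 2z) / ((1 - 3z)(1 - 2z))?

729

Partial fractions give a closed form: a_n = (1)·3^n.
At n = 6: a_6 = 729.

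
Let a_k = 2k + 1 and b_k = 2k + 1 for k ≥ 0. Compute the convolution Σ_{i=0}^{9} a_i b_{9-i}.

670

This is [x^9] in the product of the two ordinary generating functions.
Σ = 1·19 + 3·17 + 5·15 + 7·13 + 9·11 + 11·9 + 13·7 + 15·5 + 17·3 + 19·1 = 670.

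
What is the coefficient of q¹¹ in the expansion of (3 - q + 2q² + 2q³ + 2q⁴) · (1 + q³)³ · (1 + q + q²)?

16

(3 - q + 2q² + 2q³ + 2q⁴) has coefficients 3,-1,2,2,2 for degrees 0…4.
(1 + q³)³ has coefficients 1,0,0,3,0,0,3,0,0,1,0,0 for degrees 0…11.
Finally multiplying by (1 + q + q²), the product of all factors after the first has coefficients 1,1,1,3,3,3,3,3,3,1,1,1 for degrees 0…11.
[q¹¹] = 3·1 − 1·1 + 2·1 + 2·3 + 2·3 = 16.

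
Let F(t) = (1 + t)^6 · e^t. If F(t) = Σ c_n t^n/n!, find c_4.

1045

The EGF product rule gives c_4 = Σ_{k_1+k_2=4} C(4; k_1,k_2) · ∏ g_i(k_i), where (1+t)^6 gives the falling factorial (6)_k; e^t gives (1)^k.
g_1(k) for k = 0…4: 1, 6, 30, 120, 360.
g_2(k) for k = 0…4: 1, 1, 1, 1, 1.
c_4 = Σ_k C(4,k)·g_1(k)·g_2(4−k) = 1·1·1 + 4·6·1 + 6·30·1 + 4·120·1 + 1·360·1 = 1 + 24 + 180 + 480 + 360 = 1045.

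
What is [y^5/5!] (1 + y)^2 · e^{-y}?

The EGF product rule gives c_5 = Σ_{k_1+k_2=5} C(5; k_1,k_2) · ∏ g_i(k_i), where (1+y)^2 gives the falling factorial (2)_k; e^{-y} gives (-1)^k.
g_1(k) for k = 0…5: 1, 2, 2, 0, 0, 0.
g_2(k) for k = 0…5: 1, -1, 1, -1, 1, -1.
c_5 = Σ_k C(5,k)·g_1(k)·g_2(5−k) = 1·1·(-1) + 5·2·1 + 10·2·(-1) = −1 + 10 − 20 = -11.

-11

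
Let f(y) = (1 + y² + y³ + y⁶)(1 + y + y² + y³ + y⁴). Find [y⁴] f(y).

(1 + y² + y³ + y⁶) has coefficients 1,0,1,1,0 for degrees 0…4.
(1 + y + y² + y³ + y⁴) has coefficients 1,1,1,1,1 for degrees 0…4.
[y⁴] = 1·1 + 1·1 + 1·1 = 3.

3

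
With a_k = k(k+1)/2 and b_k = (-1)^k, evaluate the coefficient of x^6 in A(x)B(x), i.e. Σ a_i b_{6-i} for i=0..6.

This is [x^6] in the product of the two ordinary generating functions.
Σ = 0·1 + 1·(-1) + 3·1 + 6·(-1) + 10·1 + 15·(-1) + 21·1 = 12.

12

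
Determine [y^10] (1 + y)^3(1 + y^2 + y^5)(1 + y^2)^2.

(1 + y)^3 has coefficients 1,3,3,1 for degrees 0…3.
(1 + y^2 + y^5) has coefficients 1,0,1,0,0,1,0,0,0,0,0 for degrees 0…10.
Finally multiplying by (1 + y^2)^2, the product of all factors after the first has coefficients 1,0,3,0,3,1,1,2,0,1,0 for degrees 0…10.
[y^10] = 1·0 + 3·1 + 3·0 + 1·2 = 5.

5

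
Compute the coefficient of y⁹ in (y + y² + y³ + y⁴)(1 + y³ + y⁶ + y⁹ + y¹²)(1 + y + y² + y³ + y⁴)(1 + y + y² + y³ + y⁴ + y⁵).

(y + y² + y³ + y⁴) has coefficients 0,1,1,1,1 for degrees 0…4.
(1 + y³ + y⁶ + y⁹ + y¹²) has coefficients 1,0,0,1,0,0,1,0,0,1 for degrees 0…9.
Multiplying by (1 + y + y² + y³ + y⁴) gives running coefficients 1,1,1,2,2,1,2,2,1,2 for degrees 0…9.
Finally multiplying by (1 + y + y² + y³ + y⁴ + y⁵), the product of all factors after the first has coefficients 1,2,3,5,7,8,9,10,10,10 for degrees 0…9.
[y⁹] = 1·10 + 1·10 + 1·9 + 1·8 = 37.

37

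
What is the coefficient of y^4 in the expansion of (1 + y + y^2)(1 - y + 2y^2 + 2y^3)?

4

(1 + y + y^2) has coefficients 1,1,1 for degrees 0…2.
(1 - y + 2y^2 + 2y^3) has coefficients 1,-1,2,2,0 for degrees 0…4.
[y^4] = 1·0 + 1·2 + 1·2 = 4.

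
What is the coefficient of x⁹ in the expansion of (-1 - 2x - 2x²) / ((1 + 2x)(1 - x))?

The denominator gives the recurrence a_n = −a_(n−1) + 2a_(n−2) for n ≥ 3; the numerator fixes a_0 = -1, a_1 = -1, a_2 = -3.
Iterating: -1, -1, -3, 1, -7, 9, -23, 41, -87, 169, so a_9 = 169.

169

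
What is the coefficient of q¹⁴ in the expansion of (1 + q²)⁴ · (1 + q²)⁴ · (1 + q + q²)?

36

(1 + q²)⁴ has coefficients 1,0,4,0,6,0,4,0,1 for degrees 0…8.
(1 + q²)⁴ has coefficients 1,0,4,0,6,0,4,0,1,0,0,0,0,0,0 for degrees 0…14.
Finally multiplying by (1 + q + q²), the product of all factors after the first has coefficients 1,1,5,4,10,6,10,4,5,1,1,0,0,0,0 for degrees 0…14.
[q¹⁴] = 1·0 + 4·0 + 6·1 + 4·5 + 1·10 = 36.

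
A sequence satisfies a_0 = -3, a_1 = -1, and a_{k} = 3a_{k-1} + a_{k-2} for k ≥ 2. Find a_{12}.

The ordinary generating function has denominator 1 - 3z - z^2.
Iterating the recurrence: a_0,…,a_{12} = -3, -1, -6, -19, -63, -208, -687, -2269, -7494, -24751, -81747, -269992, -891723.

-891723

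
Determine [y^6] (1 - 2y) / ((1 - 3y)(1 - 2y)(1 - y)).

Partial fractions give a closed form: a_n = (3/2)·3^n + (-1/2)·1^n.
At n = 6: a_6 = 1093.

1093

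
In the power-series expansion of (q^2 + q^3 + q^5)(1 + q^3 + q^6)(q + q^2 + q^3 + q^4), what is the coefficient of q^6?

4

(q^2 + q^3 + q^5) has coefficients 0,0,1,1,0,1 for degrees 0…5.
(1 + q^3 + q^6) has coefficients 1,0,0,1,0,0,1 for degrees 0…6.
Finally multiplying by (q + q^2 + q^3 + q^4), the product of all factors after the first has coefficients 0,1,1,1,2,1,1 for degrees 0…6.
[q^6] = 1·2 + 1·1 + 1·1 = 4.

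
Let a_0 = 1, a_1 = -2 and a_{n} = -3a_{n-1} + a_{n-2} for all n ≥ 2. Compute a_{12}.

1076041

The ordinary generating function has denominator 1 + 3z - z^2.
Iterating the recurrence: a_0,…,a_{12} = 1, -2, 7, -23, 76, -251, 829, -2738, 9043, -29867, 98644, -325799, 1076041.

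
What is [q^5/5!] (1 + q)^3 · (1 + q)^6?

The EGF product rule gives c_5 = Σ_{k_1+k_2=5} C(5; k_1,k_2) · ∏ g_i(k_i), where (1+q)^3 gives the falling factorial (3)_k; (1+q)^6 gives the falling factorial (6)_k.
g_1(k) for k = 0…5: 1, 3, 6, 6, 0, 0.
g_2(k) for k = 0…5: 1, 6, 30, 120, 360, 720.
c_5 = Σ_k C(5,k)·g_1(k)·g_2(5−k) = 1·1·720 + 5·3·360 + 10·6·120 + 10·6·30 = 720 + 5400 + 7200 + 1800 = 15120.

15120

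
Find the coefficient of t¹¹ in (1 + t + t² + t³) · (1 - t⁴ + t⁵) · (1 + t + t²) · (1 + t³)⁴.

16

(1 + t + t² + t³) has coefficients 1,1,1,1 for degrees 0…3.
(1 - t⁴ + t⁵) has coefficients 1,0,0,0,-1,1,0,0,0,0,0,0 for degrees 0…11.
Multiplying by (1 + t + t²) gives running coefficients 1,1,1,0,-1,0,0,1,0,0,0,0 for degrees 0…11.
Finally multiplying by (1 + t³)⁴, the product of all factors after the first has coefficients 1,1,1,4,3,4,6,3,6,4,2,4 for degrees 0…11.
[t¹¹] = 1·4 + 1·2 + 1·4 + 1·6 = 16.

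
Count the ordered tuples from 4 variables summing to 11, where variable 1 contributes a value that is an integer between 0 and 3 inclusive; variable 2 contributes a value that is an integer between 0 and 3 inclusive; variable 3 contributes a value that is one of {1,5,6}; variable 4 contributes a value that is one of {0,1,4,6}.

18

The generating function for the choices is (1 + x + x² + x³)·(1 + x + x² + x³)·(x + x⁵ + x⁶)·(1 + x + x⁴ + x⁶); the count is [x¹¹].
(1 + x + x² + x³) has coefficients 1,1,1,1 for degrees 0…3.
(1 + x + x² + x³) has coefficients 1,1,1,1,0,0,0,0,0,0,0,0 for degrees 0…11.
Multiplying by (x + x⁵ + x⁶) gives running coefficients 0,1,1,1,1,1,2,2,2,1,0,0 for degrees 0…11.
Finally multiplying by (1 + x + x⁴ + x⁶), the product of all factors after the first has coefficients 0,1,2,2,2,3,4,6,6,5,4,3 for degrees 0…11.
[x¹¹] = 1·3 + 1·4 + 1·5 + 1·6 = 18.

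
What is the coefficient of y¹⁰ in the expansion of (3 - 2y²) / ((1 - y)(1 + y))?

1

The denominator gives the recurrence a_n = a_(n−2) for n ≥ 3; the numerator fixes a_0 = 3, a_1 = 0, a_2 = 1.
Iterating: 3, 0, 1, 0, 1, 0, 1, 0, 1, 0, 1, so a_10 = 1.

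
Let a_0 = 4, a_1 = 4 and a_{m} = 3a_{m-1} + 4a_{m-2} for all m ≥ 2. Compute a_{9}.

The ordinary generating function has denominator 1 - 3y - 4y^2.
Iterating the recurrence: a_0,…,a_{9} = 4, 4, 28, 100, 412, 1636, 6556, 26212, 104860, 419428.

419428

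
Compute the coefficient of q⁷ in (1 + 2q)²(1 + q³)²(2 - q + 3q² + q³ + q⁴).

41

(1 + 2q)² has coefficients 1,4,4 for degrees 0…2.
(1 + q³)² has coefficients 1,0,0,2,0,0,1,0 for degrees 0…7.
Finally multiplying by (2 - q + 3q² + q³ + q⁴), the product of all factors after the first has coefficients 2,-1,3,5,-1,6,4,1 for degrees 0…7.
[q⁷] = 1·1 + 4·4 + 4·6 = 41.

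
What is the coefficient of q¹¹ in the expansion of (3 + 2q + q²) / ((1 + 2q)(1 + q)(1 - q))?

Partial fractions give a closed form: a_n = (3)·(-2)^n + (-1)·(-1)^n + (1)·1^n.
At n = 11: a_11 = -6142.

-6142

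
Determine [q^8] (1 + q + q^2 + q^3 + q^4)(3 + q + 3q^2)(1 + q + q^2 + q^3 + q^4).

(1 + q + q^2 + q^3 + q^4) has coefficients 1,1,1,1,1 for degrees 0…4.
(3 + q + 3q^2) has coefficients 3,1,3,0,0,0,0,0,0 for degrees 0…8.
Finally multiplying by (1 + q + q^2 + q^3 + q^4), the product of all factors after the first has coefficients 3,4,7,7,7,4,3,0,0 for degrees 0…8.
[q^8] = 1·0 + 1·0 + 1·3 + 1·4 + 1·7 = 14.

14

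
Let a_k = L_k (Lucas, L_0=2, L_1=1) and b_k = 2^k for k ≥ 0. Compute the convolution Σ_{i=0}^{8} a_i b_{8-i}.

Write out a_i and b_{8-i} for i = 0,…,8 and sum the products.
Σ = 2·256 + 1·128 + 3·64 + 4·32 + 7·16 + 11·8 + 18·4 + 29·2 + 47·1 = 1337.

1337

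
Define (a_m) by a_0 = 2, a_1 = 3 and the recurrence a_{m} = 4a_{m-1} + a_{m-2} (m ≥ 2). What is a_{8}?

The ordinary generating function has denominator 1 - 4x - x^2.
Iterating the recurrence: a_0,…,a_{8} = 2, 3, 14, 59, 250, 1059, 4486, 19003, 80498.

80498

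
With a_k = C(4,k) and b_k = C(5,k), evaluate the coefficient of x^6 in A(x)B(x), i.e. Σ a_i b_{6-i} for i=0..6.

Write out a_i and b_{6-i} for i = 0,…,6 and sum the products.
Σ = 1·0 + 4·1 + 6·5 + 4·10 + 1·10 + 0·5 + 0·1 = 84.

84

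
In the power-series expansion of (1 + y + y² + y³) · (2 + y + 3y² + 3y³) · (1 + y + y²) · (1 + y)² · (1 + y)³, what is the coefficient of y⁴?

282

(1 + y + y² + y³) has coefficients 1,1,1,1 for degrees 0…3.
(2 + y + 3y² + 3y³) has coefficients 2,1,3,3,0 for degrees 0…4.
Multiplying by (1 + y + y²) gives running coefficients 2,3,6,7,6 for degrees 0…4.
Multiplying by (1 + y)² gives running coefficients 2,7,14,22,26 for degrees 0…4.
Finally multiplying by (1 + y)³, the product of all factors after the first has coefficients 2,13,41,87,141 for degrees 0…4.
[y⁴] = 1·141 + 1·87 + 1·41 + 1·13 = 282.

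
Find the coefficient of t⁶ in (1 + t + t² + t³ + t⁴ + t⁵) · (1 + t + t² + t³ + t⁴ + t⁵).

(1 + t + t² + t³ + t⁴ + t⁵) has coefficients 1,1,1,1,1,1 for degrees 0…5.
(1 + t + t² + t³ + t⁴ + t⁵) has coefficients 1,1,1,1,1,1,0 for degrees 0…6.
[t⁶] = 1·0 + 1·1 + 1·1 + 1·1 + 1·1 + 1·1 = 5.

5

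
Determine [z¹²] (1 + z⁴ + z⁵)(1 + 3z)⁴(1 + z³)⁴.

(1 + z⁴ + z⁵) has coefficients 1,0,0,0,1,1 for degrees 0…5.
(1 + 3z)⁴ has coefficients 1,12,54,108,81,0,0,0,0,0,0,0,0 for degrees 0…12.
Finally multiplying by (1 + z³)⁴, the product of all factors after the first has coefficients 1,12,54,112,129,216,438,396,324,652,534,216,433 for degrees 0…12.
[z¹²] = 1·433 + 1·324 + 1·396 = 1153.

1153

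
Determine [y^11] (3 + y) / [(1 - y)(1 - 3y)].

Partial fractions give a closed form: a_n = (-2)·1^n + (5)·3^n.
At n = 11: a_11 = 885733.

885733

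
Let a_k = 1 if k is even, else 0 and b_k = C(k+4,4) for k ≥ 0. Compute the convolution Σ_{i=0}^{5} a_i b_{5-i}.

Write out a_i and b_{5-i} for i = 0,…,5 and sum the products.
Σ = 1·126 + 0·70 + 1·35 + 0·15 + 1·5 + 0·1 = 166.

166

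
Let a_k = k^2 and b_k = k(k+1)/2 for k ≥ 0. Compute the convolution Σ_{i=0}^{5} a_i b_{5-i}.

77

The convolution is the t^5 coefficient of A(t)B(t).
Σ = 0·15 + 1·10 + 4·6 + 9·3 + 16·1 + 25·0 = 77.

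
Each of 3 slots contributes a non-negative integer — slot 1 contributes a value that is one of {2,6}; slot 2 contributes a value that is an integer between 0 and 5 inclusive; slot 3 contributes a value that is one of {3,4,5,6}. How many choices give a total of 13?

5

The generating function for the choices is (t^2 + t^6)·(1 + t + t^2 + t^3 + t^4 + t^5)·(t^3 + t^4 + t^5 + t^6); the count is [t^13].
(t^2 + t^6) has coefficients 0,0,1,0,0,0,1 for degrees 0…6.
(1 + t + t^2 + t^3 + t^4 + t^5) has coefficients 1,1,1,1,1,1,0,0,0,0,0,0,0,0 for degrees 0…13.
Finally multiplying by (t^3 + t^4 + t^5 + t^6), the product of all factors after the first has coefficients 0,0,0,1,2,3,4,4,4,3,2,1,0,0 for degrees 0…13.
[t^13] = 1·1 + 1·4 = 5.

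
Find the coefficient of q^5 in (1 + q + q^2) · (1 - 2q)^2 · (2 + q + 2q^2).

(1 + q + q^2) has coefficients 1,1,1 for degrees 0…2.
(1 - 2q)^2 has coefficients 1,-4,4,0,0,0 for degrees 0…5.
Finally multiplying by (2 + q + 2q^2), the product of all factors after the first has coefficients 2,-7,6,-4,8,0 for degrees 0…5.
[q^5] = 1·0 + 1·8 + 1·(-4) = 4.

4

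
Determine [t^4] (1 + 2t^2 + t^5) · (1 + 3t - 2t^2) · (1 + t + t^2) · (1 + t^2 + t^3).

10

(1 + 2t^2 + t^5) has coefficients 1,0,2,0,0 for degrees 0…4.
(1 + 3t - 2t^2) has coefficients 1,3,-2,0,0 for degrees 0…4.
Multiplying by (1 + t + t^2) gives running coefficients 1,4,2,1,-2 for degrees 0…4.
Finally multiplying by (1 + t^2 + t^3), the product of all factors after the first has coefficients 1,4,3,6,4 for degrees 0…4.
[t^4] = 1·4 + 2·3 = 10.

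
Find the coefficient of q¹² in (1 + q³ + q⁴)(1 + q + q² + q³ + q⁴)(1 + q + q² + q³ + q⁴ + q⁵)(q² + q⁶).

18

(1 + q³ + q⁴) has coefficients 1,0,0,1,1 for degrees 0…4.
(1 + q + q² + q³ + q⁴) has coefficients 1,1,1,1,1,0,0,0,0,0,0,0,0 for degrees 0…12.
Multiplying by (1 + q + q² + q³ + q⁴ + q⁵) gives running coefficients 1,2,3,4,5,5,4,3,2,1,0,0,0 for degrees 0…12.
Finally multiplying by (q² + q⁶), the product of all factors after the first has coefficients 0,0,1,2,3,4,6,7,7,7,7,6,4 for degrees 0…12.
[q¹²] = 1·4 + 1·7 + 1·7 = 18.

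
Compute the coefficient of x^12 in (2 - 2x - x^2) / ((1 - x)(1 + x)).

The denominator gives the recurrence a_n = a_(n−2) for n ≥ 3; the numerator fixes a_0 = 2, a_1 = -2, a_2 = 1.
Iterating: 2, -2, 1, -2, 1, -2, 1, -2, 1, -2, 1, -2, 1, so a_12 = 1.

1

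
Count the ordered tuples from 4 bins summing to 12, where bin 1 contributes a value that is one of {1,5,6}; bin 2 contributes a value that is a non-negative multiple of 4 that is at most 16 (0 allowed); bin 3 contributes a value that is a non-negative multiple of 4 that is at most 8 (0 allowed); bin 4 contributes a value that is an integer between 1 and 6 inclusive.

8

The generating function for the choices is (x + x⁵ + x⁶)·(1 + x⁴ + x⁸ + x¹² + x¹⁶)·(1 + x⁴ + x⁸)·(x + x² + x³ + x⁴ + x⁵ + x⁶); the count is [x¹²].
(x + x⁵ + x⁶) has coefficients 0,1,0,0,0,1,1 for degrees 0…6.
(1 + x⁴ + x⁸ + x¹² + x¹⁶) has coefficients 1,0,0,0,1,0,0,0,1,0,0,0,1 for degrees 0…12.
Multiplying by (1 + x⁴ + x⁸) gives running coefficients 1,0,0,0,2,0,0,0,3,0,0,0,3 for degrees 0…12.
Finally multiplying by (x + x² + x³ + x⁴ + x⁵ + x⁶), the product of all factors after the first has coefficients 0,1,1,1,1,3,3,2,2,5,5,3,3 for degrees 0…12.
[x¹²] = 1·3 + 1·2 + 1·3 = 8.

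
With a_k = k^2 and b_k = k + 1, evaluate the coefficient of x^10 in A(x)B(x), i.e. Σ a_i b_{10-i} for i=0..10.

1210

This is [x^10] in the product of the two ordinary generating functions.
Σ = 0·11 + 1·10 + 4·9 + 9·8 + 16·7 + 25·6 + 36·5 + 49·4 + 64·3 + 81·2 + 100·1 = 1210.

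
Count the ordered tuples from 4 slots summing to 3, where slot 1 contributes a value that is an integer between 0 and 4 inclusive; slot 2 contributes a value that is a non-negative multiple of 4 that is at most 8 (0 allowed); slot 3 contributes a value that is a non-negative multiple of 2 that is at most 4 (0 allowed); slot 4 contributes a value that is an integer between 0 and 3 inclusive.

The generating function for the choices is (1 + x + x² + x³ + x⁴)·(1 + x⁴ + x⁸)·(1 + x² + x⁴)·(1 + x + x² + x³); the count is [x³].
(1 + x + x² + x³ + x⁴) has coefficients 1,1,1,1 for degrees 0…3.
(1 + x⁴ + x⁸) has coefficients 1,0,0,0 for degrees 0…3.
Multiplying by (1 + x² + x⁴) gives running coefficients 1,0,1,0 for degrees 0…3.
Finally multiplying by (1 + x + x² + x³), the product of all factors after the first has coefficients 1,1,2,2 for degrees 0…3.
[x³] = 1·2 + 1·2 + 1·1 + 1·1 = 6.

6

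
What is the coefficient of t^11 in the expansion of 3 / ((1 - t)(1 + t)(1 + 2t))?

Partial fractions give a closed form: a_n = (1/2)·1^n + (-3/2)·(-1)^n + (4)·(-2)^n.
At n = 11: a_11 = -8190.

-8190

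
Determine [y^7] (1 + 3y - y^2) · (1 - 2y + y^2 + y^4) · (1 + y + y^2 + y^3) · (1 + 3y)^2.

62

(1 + 3y - y^2) has coefficients 1,3,-1 for degrees 0…2.
(1 - 2y + y^2 + y^4) has coefficients 1,-2,1,0,1,0,0,0 for degrees 0…7.
Multiplying by (1 + y + y^2 + y^3) gives running coefficients 1,-1,0,0,0,2,1,1 for degrees 0…7.
Finally multiplying by (1 + 3y)^2, the product of all factors after the first has coefficients 1,5,3,-9,0,2,13,25 for degrees 0…7.
[y^7] = 1·25 + 3·13 − 1·2 = 62.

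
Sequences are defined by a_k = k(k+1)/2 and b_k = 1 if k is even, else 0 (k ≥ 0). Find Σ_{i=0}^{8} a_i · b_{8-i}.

70

This is [x^8] in the product of the two ordinary generating functions.
Σ = 0·1 + 1·0 + 3·1 + 6·0 + 10·1 + 15·0 + 21·1 + 28·0 + 36·1 = 70.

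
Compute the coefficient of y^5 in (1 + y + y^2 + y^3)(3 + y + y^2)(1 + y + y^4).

(1 + y + y^2 + y^3) has coefficients 1,1,1,1 for degrees 0…3.
(3 + y + y^2) has coefficients 3,1,1,0,0,0 for degrees 0…5.
Finally multiplying by (1 + y + y^4), the product of all factors after the first has coefficients 3,4,2,1,3,1 for degrees 0…5.
[y^5] = 1·1 + 1·3 + 1·1 + 1·2 = 7.

7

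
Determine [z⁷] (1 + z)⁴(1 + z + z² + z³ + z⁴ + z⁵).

(1 + z)⁴ has coefficients 1,4,6,4,1 for degrees 0…4.
(1 + z + z² + z³ + z⁴ + z⁵) has coefficients 1,1,1,1,1,1,0,0 for degrees 0…7.
[z⁷] = 1·0 + 4·0 + 6·1 + 4·1 + 1·1 = 11.

11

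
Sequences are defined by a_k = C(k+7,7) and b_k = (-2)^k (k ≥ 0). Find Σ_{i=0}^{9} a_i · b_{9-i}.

5290

Write out a_i and b_{9-i} for i = 0,…,9 and sum the products.
Σ = 1·(-512) + 8·256 + 36·(-128) + 120·64 + 330·(-32) + 792·16 + 1716·(-8) + 3432·4 + 6435·(-2) + 11440·1 = 5290.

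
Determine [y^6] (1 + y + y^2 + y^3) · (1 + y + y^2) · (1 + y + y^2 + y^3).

6

(1 + y + y^2 + y^3) has coefficients 1,1,1,1 for degrees 0…3.
(1 + y + y^2) has coefficients 1,1,1,0,0,0,0 for degrees 0…6.
Finally multiplying by (1 + y + y^2 + y^3), the product of all factors after the first has coefficients 1,2,3,3,2,1,0 for degrees 0…6.
[y^6] = 1·0 + 1·1 + 1·2 + 1·3 = 6.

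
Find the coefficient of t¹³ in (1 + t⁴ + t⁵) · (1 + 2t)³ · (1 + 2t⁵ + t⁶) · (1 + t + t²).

(1 + t⁴ + t⁵) has coefficients 1,0,0,0,1,1 for degrees 0…5.
(1 + 2t)³ has coefficients 1,6,12,8,0,0,0,0,0,0,0,0,0,0 for degrees 0…13.
Multiplying by (1 + 2t⁵ + t⁶) gives running coefficients 1,6,12,8,0,2,13,30,28,8,0,0,0,0 for degrees 0…13.
Finally multiplying by (1 + t + t²), the product of all factors after the first has coefficients 1,7,19,26,20,10,15,45,71,66,36,8,0,0 for degrees 0…13.
[t¹³] = 1·0 + 1·66 + 1·71 = 137.

137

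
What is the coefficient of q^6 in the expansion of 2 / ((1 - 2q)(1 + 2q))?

128

The denominator gives the recurrence a_n = 4a_(n−2) for n ≥ 2; the numerator fixes a_0 = 2, a_1 = 0.
Iterating: 2, 0, 8, 0, 32, 0, 128, so a_6 = 128.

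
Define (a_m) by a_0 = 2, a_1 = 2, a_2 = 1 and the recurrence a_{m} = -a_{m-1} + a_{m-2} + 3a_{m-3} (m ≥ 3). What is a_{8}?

The ordinary generating function has denominator 1 + y - y^2 - 3y^3.
Iterating the recurrence: a_0,…,a_{8} = 2, 2, 1, 7, 0, 10, 11, -1, 42.

42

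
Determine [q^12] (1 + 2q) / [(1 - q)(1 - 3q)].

The denominator gives the recurrence a_n = 4a_(n−1) − 3a_(n−2) for n ≥ 3; the numerator fixes a_0 = 1, a_1 = 6, a_2 = 21.
Iterating: 1, 6, 21, 66, 201, 606, 1821, 5466, 16401, 49206, 147621, 442866, 1328601, so a_12 = 1328601.

1328601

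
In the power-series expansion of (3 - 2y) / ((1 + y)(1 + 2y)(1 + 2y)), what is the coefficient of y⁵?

The denominator gives the recurrence a_n = −5a_(n−1) − 8a_(n−2) − 4a_(n−3) for n ≥ 3; the numerator fixes a_0 = 3, a_1 = -17, a_2 = 61.
Iterating: 3, -17, 61, -181, 485, -1221, so a_5 = -1221.

-1221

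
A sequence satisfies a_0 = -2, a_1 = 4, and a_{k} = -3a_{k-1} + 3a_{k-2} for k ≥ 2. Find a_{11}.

The ordinary generating function has denominator 1 + 3z - 3z^2.
Iterating the recurrence: a_0,…,a_{11} = -2, 4, -18, 66, -252, 954, -3618, 13716, -52002, 197154, -747468, 2833866.

2833866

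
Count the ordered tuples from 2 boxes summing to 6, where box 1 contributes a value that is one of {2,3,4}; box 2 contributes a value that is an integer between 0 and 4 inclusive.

3

The generating function for the choices is (x^2 + x^3 + x^4)·(1 + x + x^2 + x^3 + x^4); the count is [x^6].
(x^2 + x^3 + x^4) has coefficients 0,0,1,1,1 for degrees 0…4.
(1 + x + x^2 + x^3 + x^4) has coefficients 1,1,1,1,1,0,0 for degrees 0…6.
[x^6] = 1·1 + 1·1 + 1·1 = 3.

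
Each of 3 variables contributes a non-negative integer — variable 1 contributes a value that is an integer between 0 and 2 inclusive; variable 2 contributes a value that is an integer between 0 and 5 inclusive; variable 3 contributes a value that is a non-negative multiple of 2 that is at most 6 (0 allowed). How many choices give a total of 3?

5

The generating function for the choices is (1 + z + z^2)·(1 + z + z^2 + z^3 + z^4 + z^5)·(1 + z^2 + z^4 + z^6); the count is [z^3].
(1 + z + z^2) has coefficients 1,1,1 for degrees 0…2.
(1 + z + z^2 + z^3 + z^4 + z^5) has coefficients 1,1,1,1 for degrees 0…3.
Finally multiplying by (1 + z^2 + z^4 + z^6), the product of all factors after the first has coefficients 1,1,2,2 for degrees 0…3.
[z^3] = 1·2 + 1·2 + 1·1 = 5.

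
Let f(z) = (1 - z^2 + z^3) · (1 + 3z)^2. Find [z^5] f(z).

(1 - z^2 + z^3) has coefficients 1,0,-1,1 for degrees 0…3.
(1 + 3z)^2 has coefficients 1,6,9,0,0,0 for degrees 0…5.
[z^5] = 1·0 − 1·0 + 1·9 = 9.

9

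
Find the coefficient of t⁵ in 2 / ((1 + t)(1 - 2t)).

42

Partial fractions give a closed form: a_n = (2/3)·(-1)^n + (4/3)·2^n.
At n = 5: a_5 = 42.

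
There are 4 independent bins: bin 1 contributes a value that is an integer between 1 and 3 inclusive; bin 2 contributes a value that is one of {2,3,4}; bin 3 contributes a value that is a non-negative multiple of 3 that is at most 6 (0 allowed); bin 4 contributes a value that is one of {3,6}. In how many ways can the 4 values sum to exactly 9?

The generating function for the choices is (x + x^2 + x^3)·(x^2 + x^3 + x^4)·(1 + x^3 + x^6)·(x^3 + x^6); the count is [x^9].
(x + x^2 + x^3) has coefficients 0,1,1,1 for degrees 0…3.
(x^2 + x^3 + x^4) has coefficients 0,0,1,1,1,0,0,0,0,0 for degrees 0…9.
Multiplying by (1 + x^3 + x^6) gives running coefficients 0,0,1,1,1,1,1,1,1,1 for degrees 0…9.
Finally multiplying by (x^3 + x^6), the product of all factors after the first has coefficients 0,0,0,0,0,1,1,1,2,2 for degrees 0…9.
[x^9] = 1·2 + 1·1 + 1·1 = 4.

4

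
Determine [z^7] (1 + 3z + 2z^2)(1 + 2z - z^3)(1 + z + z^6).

(1 + 3z + 2z^2) has coefficients 1,3,2 for degrees 0…2.
(1 + 2z - z^3) has coefficients 1,2,0,-1,0,0,0,0 for degrees 0…7.
Finally multiplying by (1 + z + z^6), the product of all factors after the first has coefficients 1,3,2,-1,-1,0,1,2 for degrees 0…7.
[z^7] = 1·2 + 3·1 + 2·0 = 5.

5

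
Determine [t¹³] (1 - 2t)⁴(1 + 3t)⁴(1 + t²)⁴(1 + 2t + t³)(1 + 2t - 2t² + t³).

(1 - 2t)⁴ has coefficients 1,-8,24,-32,16 for degrees 0…4.
(1 + 3t)⁴ has coefficients 1,12,54,108,81,0,0,0,0,0,0,0,0,0 for degrees 0…13.
Multiplying by (1 + t²)⁴ gives running coefficients 1,12,58,156,303,504,652,696,703,444,378,108,81,0 for degrees 0…13.
Multiplying by (1 + 2t + t³) gives running coefficients 1,14,82,273,627,1168,1816,2303,2599,2502,1962,1567,741,540 for degrees 0…13.
Finally multiplying by (1 + 2t - 2t² + t³), the product of all factors after the first has coefficients 1,16,108,410,1023,1958,3171,4226,4741,4910,4071,3086,2453,850 for degrees 0…13.
[t¹³] = 1·850 − 8·2453 + 24·3086 − 32·4071 + 16·4910 = 3578.

3578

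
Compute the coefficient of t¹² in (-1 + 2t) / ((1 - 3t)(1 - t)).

-265721

The denominator gives the recurrence a_n = 4a_(n−1) − 3a_(n−2) for n ≥ 3; the numerator fixes a_0 = -1, a_1 = -2, a_2 = -5.
Iterating: -1, -2, -5, -14, -41, -122, -365, -1094, -3281, -9842, -29525, -88574, -265721, so a_12 = -265721.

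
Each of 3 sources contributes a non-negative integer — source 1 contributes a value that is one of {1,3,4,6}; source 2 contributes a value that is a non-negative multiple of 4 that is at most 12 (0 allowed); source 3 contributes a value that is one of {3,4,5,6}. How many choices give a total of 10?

The generating function for the choices is (x + x^3 + x^4 + x^6)·(1 + x^4 + x^8 + x^12)·(x^3 + x^4 + x^5 + x^6); the count is [x^10].
(x + x^3 + x^4 + x^6) has coefficients 0,1,0,1,1,0,1 for degrees 0…6.
(1 + x^4 + x^8 + x^12) has coefficients 1,0,0,0,1,0,0,0,1,0,0 for degrees 0…10.
Finally multiplying by (x^3 + x^4 + x^5 + x^6), the product of all factors after the first has coefficients 0,0,0,1,1,1,1,1,1,1,1 for degrees 0…10.
[x^10] = 1·1 + 1·1 + 1·1 + 1·1 = 4.

4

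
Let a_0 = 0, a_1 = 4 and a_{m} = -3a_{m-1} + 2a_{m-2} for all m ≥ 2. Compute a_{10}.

-318588

The ordinary generating function has denominator 1 + 3y - 2y^2.
Iterating the recurrence: a_0,…,a_{10} = 0, 4, -12, 44, -156, 556, -1980, 7052, -25116, 89452, -318588.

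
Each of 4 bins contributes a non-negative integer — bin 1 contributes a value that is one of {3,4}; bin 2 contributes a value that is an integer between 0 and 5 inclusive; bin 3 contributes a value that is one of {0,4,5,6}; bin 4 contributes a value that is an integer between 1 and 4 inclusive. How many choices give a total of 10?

The generating function for the choices is (q^3 + q^4)·(1 + q + q^2 + q^3 + q^4 + q^5)·(1 + q^4 + q^5 + q^6)·(q + q^2 + q^3 + q^4); the count is [q^10].
(q^3 + q^4) has coefficients 0,0,0,1,1 for degrees 0…4.
(1 + q + q^2 + q^3 + q^4 + q^5) has coefficients 1,1,1,1,1,1,0,0,0,0,0 for degrees 0…10.
Multiplying by (1 + q^4 + q^5 + q^6) gives running coefficients 1,1,1,1,2,3,3,3,3,3,2 for degrees 0…10.
Finally multiplying by (q + q^2 + q^3 + q^4), the product of all factors after the first has coefficients 0,1,2,3,4,5,7,9,11,12,12 for degrees 0…10.
[q^10] = 1·9 + 1·7 = 16.

16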